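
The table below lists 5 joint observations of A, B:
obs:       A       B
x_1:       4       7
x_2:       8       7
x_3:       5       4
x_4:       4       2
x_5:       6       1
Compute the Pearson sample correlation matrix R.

Step 1 — column means:
  mean(A) = (4 + 8 + 5 + 4 + 6) / 5 = 27/5 = 5.4
  mean(B) = (7 + 7 + 4 + 2 + 1) / 5 = 21/5 = 4.2

Step 2 — sample variances and covariances s[i,j] = (1/(n-1)) · Σ_k (x_{k,i} - mean_i) · (x_{k,j} - mean_j), with n-1 = 4:
  s[A,A] = ((-1.4)·(-1.4) + (2.6)·(2.6) + (-0.4)·(-0.4) + (-1.4)·(-1.4) + (0.6)·(0.6)) / 4 = 11.2/4 = 2.8
  s[A,B] = ((-1.4)·(2.8) + (2.6)·(2.8) + (-0.4)·(-0.2) + (-1.4)·(-2.2) + (0.6)·(-3.2)) / 4 = 4.6/4 = 1.15
  s[B,B] = ((2.8)·(2.8) + (2.8)·(2.8) + (-0.2)·(-0.2) + (-2.2)·(-2.2) + (-3.2)·(-3.2)) / 4 = 30.8/4 = 7.7
  Sample standard deviations s_i = √(s[i,i]):
  s(A) = √(2.8) = 1.6733
  s(B) = √(7.7) = 2.7749

Step 3 — r_{ij} = s_{ij} / (s_i · s_j):
  r[A,A] = 1 (diagonal).
  r[A,B] = 1.15 / (1.6733 · 2.7749) = 1.15 / 4.6433 = 0.2477
  r[B,B] = 1 (diagonal).

R is symmetric with unit diagonal. Assembling:

R = [[1, 0.2477],
 [0.2477, 1]]


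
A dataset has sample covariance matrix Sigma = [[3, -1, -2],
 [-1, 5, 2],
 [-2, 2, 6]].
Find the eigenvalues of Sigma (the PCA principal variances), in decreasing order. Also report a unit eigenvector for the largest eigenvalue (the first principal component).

Step 1 — characteristic polynomial p(λ) = det(λI - Sigma) = λ³ - tr·λ² + c_1·λ - det, where tr = trace, c_1 = sum of the principal 2×2 minors, det = det(Sigma):
  tr = 3 + 5 + 6 = 14,
  c_1 = (3·5 - (-1)²) + (3·6 - (-2)²) + (5·6 - (2)²) = 14 + 14 + 26 = 54,
  det = 3·(5·6 - (2)²) - (-1)·((-1)·6 - (2)·(-2)) + (-2)·((-1)·(2) - 5·(-2)) = 3·(26) - (-1)·(-2) + (-2)·(8) = 60.
  So p(λ) = λ³ - 14λ² + 54λ - 60.
Step 2 — look for an integer root (rational root theorem: any rational root is an integer divisor of 60). Testing λ = 2:
  p(2) = 8 - 56 + 108 - 60 = 0  ✓
  Dividing out (λ - 2): p(λ) = (λ - 2)(λ² - 12λ + 30).
Step 3 — remaining eigenvalues from the quadratic λ² - 12λ + 30 = 0:
  Δ = 12² - 4·30 = 144 - 120 = 24,  λ = (12 ± √24)/2 = (12 ± 4.899)/2 ≈ 8.4495 or 3.5505.
  Sorted: λ_1 = 8.4495,  λ_2 = 3.5505,  λ_3 = 2  (check: sum = 14 = tr ✓).

Step 4 — unit eigenvector for λ_1 ≈ 8.4495: v spans the null space of (Sigma - λ_1 I), whose rows are
  r_1 = (-5.4495, -1, -2),  r_2 = (-1, -3.4495, 2),  r_3 = (-2, 2, -2.4495).
  v is orthogonal to every row, so take v ∝ r_1 × r_2 = ((-1)·(2) - (-2)·(-3.4495), (-2)·(-1) - (-5.4495)·(2), (-5.4495)·(-3.4495) - (-1)·(-1)) ≈ (-8.899, 12.899, 17.798).
  Rescale (multiply by -1 so the first nonzero entry is positive): u = (8.899, -12.899, -17.798).
  ||u|| = √((8.899)² + (-12.899)² + (-17.798)²) = √(562.3429) ≈ 23.7138,  v_1 = u/||u|| ≈ (0.3753, -0.5439, -0.7505) (||v_1|| = 1).

λ_1 = 8.4495,  λ_2 = 3.5505,  λ_3 = 2;  v_1 ≈ (0.3753, -0.5439, -0.7505)


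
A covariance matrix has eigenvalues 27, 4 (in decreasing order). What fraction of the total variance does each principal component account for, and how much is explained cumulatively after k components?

Step 1 — total variance = trace(Sigma) = Σ λ_i = 27 + 4 = 31.

Step 2 — fraction explained by component i = λ_i / Σ λ:
  PC1: 27/31 = 0.871
  PC2: 4/31 = 0.129

Step 3 — cumulative fraction after k components = (λ_1 + ... + λ_k) / Σ λ:
  k = 1: 27/31 = 0.871
  k = 2: (27 + 4)/31 = 31/31 = 1

Summary (fraction, with percent):

explained: PC1 0.871 (87.1%), PC2 0.129 (12.9%);  cumulative: 0.871, 1


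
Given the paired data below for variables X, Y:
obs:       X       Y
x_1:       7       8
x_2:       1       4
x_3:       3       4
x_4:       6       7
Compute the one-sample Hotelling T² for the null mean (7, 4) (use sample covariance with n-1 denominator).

Step 1 — sample mean vector:
  mean(X) = (7 + 1 + 3 + 6) / 4 = 17/4 = 4.25
  mean(Y) = (8 + 4 + 4 + 7) / 4 = 23/4 = 5.75
  x̄ = (4.25, 5.75),  deviation x̄ - mu_0 = (4.25, 5.75) - (7, 4) = (-2.75, 1.75).

Step 2 — sample covariance matrix, S[i,j] = (1/(n-1)) · Σ_k (x_{k,i} - mean_i) · (x_{k,j} - mean_j), divisor n-1 = 3:
  S[X,X] = ((2.75)·(2.75) + (-3.25)·(-3.25) + (-1.25)·(-1.25) + (1.75)·(1.75)) / 3 = 22.75/3 = 7.5833
  S[X,Y] = ((2.75)·(2.25) + (-3.25)·(-1.75) + (-1.25)·(-1.75) + (1.75)·(1.25)) / 3 = 16.25/3 = 5.4167
  S[Y,Y] = ((2.25)·(2.25) + (-1.75)·(-1.75) + (-1.75)·(-1.75) + (1.25)·(1.25)) / 3 = 12.75/3 = 4.25
  S = [[7.5833, 5.4167],
 [5.4167, 4.25]].

Step 3 — invert S. det(S) = 7.5833·4.25 - (5.4167)² = 2.8889.
  S^{-1} = (1/det) · [[d, -b], [-b, a]] = [[1.4712, -1.875],
 [-1.875, 2.625]].

Step 4 — quadratic form (x̄ - mu_0)^T · S^{-1} · (x̄ - mu_0):
  S^{-1} · (x̄ - mu_0) = (-7.3269, 9.75),
  (x̄ - mu_0)^T · [...] = (-2.75)·(-7.3269) + (1.75)·(9.75) = 37.2115.

Step 5 — scale by n: T² = 4 · 37.2115 = 148.8462.

T² ≈ 148.8462


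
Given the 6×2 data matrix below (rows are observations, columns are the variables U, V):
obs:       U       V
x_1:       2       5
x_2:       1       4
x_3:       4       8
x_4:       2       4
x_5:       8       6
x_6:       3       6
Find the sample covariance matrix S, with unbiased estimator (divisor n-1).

Step 1 — column means:
  mean(U) = (2 + 1 + 4 + 2 + 8 + 3) / 6 = 20/6 = 3.3333
  mean(V) = (5 + 4 + 8 + 4 + 6 + 6) / 6 = 33/6 = 5.5

Step 2 — sample covariance S[i,j] = (1/(n-1)) · Σ_k (x_{k,i} - mean_i) · (x_{k,j} - mean_j), with n-1 = 5.
  S[U,U] = ((-1.3333)·(-1.3333) + (-2.3333)·(-2.3333) + (0.6667)·(0.6667) + (-1.3333)·(-1.3333) + (4.6667)·(4.6667) + (-0.3333)·(-0.3333)) / 5 = 31.3333/5 = 6.2667
  S[U,V] = ((-1.3333)·(-0.5) + (-2.3333)·(-1.5) + (0.6667)·(2.5) + (-1.3333)·(-1.5) + (4.6667)·(0.5) + (-0.3333)·(0.5)) / 5 = 10/5 = 2
  S[V,V] = ((-0.5)·(-0.5) + (-1.5)·(-1.5) + (2.5)·(2.5) + (-1.5)·(-1.5) + (0.5)·(0.5) + (0.5)·(0.5)) / 5 = 11.5/5 = 2.3

S is symmetric (S[j,i] = S[i,j]). Assembling:

S = [[6.2667, 2],
 [2, 2.3]]


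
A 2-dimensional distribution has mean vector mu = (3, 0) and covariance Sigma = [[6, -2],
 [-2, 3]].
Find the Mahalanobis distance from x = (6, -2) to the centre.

Step 1 — centre the observation: (x - mu) = (3, -2).

Step 2 — invert Sigma. det(Sigma) = 6·3 - (-2)² = 14.
  Sigma^{-1} = (1/det) · [[d, -b], [-b, a]] = [[0.2143, 0.1429],
 [0.1429, 0.4286]].

Step 3 — form the quadratic (x - mu)^T · Sigma^{-1} · (x - mu):
  Sigma^{-1} · (x - mu) = (0.3571, -0.4286).
  (x - mu)^T · [Sigma^{-1} · (x - mu)] = (3)·(0.3571) + (-2)·(-0.4286) = 1.9286.

Step 4 — take square root: d = √(1.9286) ≈ 1.3887.

d(x, mu) = √(1.9286) ≈ 1.3887


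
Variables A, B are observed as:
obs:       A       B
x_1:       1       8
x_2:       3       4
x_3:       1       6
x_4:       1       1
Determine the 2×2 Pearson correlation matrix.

Step 1 — column means:
  mean(A) = (1 + 3 + 1 + 1) / 4 = 6/4 = 1.5
  mean(B) = (8 + 4 + 6 + 1) / 4 = 19/4 = 4.75

Step 2 — sample variances and covariances s[i,j] = (1/(n-1)) · Σ_k (x_{k,i} - mean_i) · (x_{k,j} - mean_j), with n-1 = 3:
  s[A,A] = ((-0.5)·(-0.5) + (1.5)·(1.5) + (-0.5)·(-0.5) + (-0.5)·(-0.5)) / 3 = 3/3 = 1
  s[A,B] = ((-0.5)·(3.25) + (1.5)·(-0.75) + (-0.5)·(1.25) + (-0.5)·(-3.75)) / 3 = -1.5/3 = -0.5
  s[B,B] = ((3.25)·(3.25) + (-0.75)·(-0.75) + (1.25)·(1.25) + (-3.75)·(-3.75)) / 3 = 26.75/3 = 8.9167
  Sample standard deviations s_i = √(s[i,i]):
  s(A) = √(1) = 1
  s(B) = √(8.9167) = 2.9861

Step 3 — r_{ij} = s_{ij} / (s_i · s_j):
  r[A,A] = 1 (diagonal).
  r[A,B] = -0.5 / (1 · 2.9861) = -0.5 / 2.9861 = -0.1674
  r[B,B] = 1 (diagonal).

R is symmetric with unit diagonal. Assembling:

R = [[1, -0.1674],
 [-0.1674, 1]]


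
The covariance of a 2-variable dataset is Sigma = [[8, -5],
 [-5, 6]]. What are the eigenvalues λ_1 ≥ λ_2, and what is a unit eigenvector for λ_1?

Step 1 — characteristic polynomial of 2×2 Sigma:
  det(Sigma - λI) = λ² - trace · λ + det = 0.
  trace = 8 + 6 = 14, det = 8·6 - (-5)² = 23.
Step 2 — discriminant:
  Δ = trace² - 4·det = 196 - 92 = 104.
Step 3 — eigenvalues:
  λ = (trace ± √Δ)/2 = (14 ± 10.198)/2,
  λ_1 = 12.099,  λ_2 = 1.901.

Step 4 — unit eigenvector for λ_1: solve (Sigma - λ_1 I)v = 0. First row:
  (8 - 12.099)·v_x + (-5)·v_y = 0, i.e. (-4.099)·v_x + (-5)·v_y = 0,
  so v ∝ (b, λ_1 - a) = (-5, 4.099); multiply by -1 so the first entry is positive: u = (5, -4.099).
  ||u|| = √((5)² + (-4.099)²) = √(41.802) ≈ 6.4654,
  v_1 = u/||u|| ≈ (0.7733, -0.634) (||v_1|| = 1).

λ_1 = 12.099,  λ_2 = 1.901;  v_1 ≈ (0.7733, -0.634)


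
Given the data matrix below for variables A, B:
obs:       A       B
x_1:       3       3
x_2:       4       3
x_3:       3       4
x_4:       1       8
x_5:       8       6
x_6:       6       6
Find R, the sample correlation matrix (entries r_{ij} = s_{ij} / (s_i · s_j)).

Step 1 — column means:
  mean(A) = (3 + 4 + 3 + 1 + 8 + 6) / 6 = 25/6 = 4.1667
  mean(B) = (3 + 3 + 4 + 8 + 6 + 6) / 6 = 30/6 = 5

Step 2 — sample variances and covariances s[i,j] = (1/(n-1)) · Σ_k (x_{k,i} - mean_i) · (x_{k,j} - mean_j), with n-1 = 5:
  s[A,A] = ((-1.1667)·(-1.1667) + (-0.1667)·(-0.1667) + (-1.1667)·(-1.1667) + (-3.1667)·(-3.1667) + (3.8333)·(3.8333) + (1.8333)·(1.8333)) / 5 = 30.8333/5 = 6.1667
  s[A,B] = ((-1.1667)·(-2) + (-0.1667)·(-2) + (-1.1667)·(-1) + (-3.1667)·(3) + (3.8333)·(1) + (1.8333)·(1)) / 5 = 0/5 = 0
  s[B,B] = ((-2)·(-2) + (-2)·(-2) + (-1)·(-1) + (3)·(3) + (1)·(1) + (1)·(1)) / 5 = 20/5 = 4
  Sample standard deviations s_i = √(s[i,i]):
  s(A) = √(6.1667) = 2.4833
  s(B) = √(4) = 2

Step 3 — r_{ij} = s_{ij} / (s_i · s_j):
  r[A,A] = 1 (diagonal).
  r[A,B] = 0 / (2.4833 · 2) = 0 / 4.9666 = 0
  r[B,B] = 1 (diagonal).

R is symmetric with unit diagonal. Assembling:

R = [[1, 0],
 [0, 1]]


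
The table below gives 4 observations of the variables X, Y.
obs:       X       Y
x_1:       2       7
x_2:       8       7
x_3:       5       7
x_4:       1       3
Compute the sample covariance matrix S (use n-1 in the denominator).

Step 1 — column means:
  mean(X) = (2 + 8 + 5 + 1) / 4 = 16/4 = 4
  mean(Y) = (7 + 7 + 7 + 3) / 4 = 24/4 = 6

Step 2 — sample covariance S[i,j] = (1/(n-1)) · Σ_k (x_{k,i} - mean_i) · (x_{k,j} - mean_j), with n-1 = 3.
  S[X,X] = ((-2)·(-2) + (4)·(4) + (1)·(1) + (-3)·(-3)) / 3 = 30/3 = 10
  S[X,Y] = ((-2)·(1) + (4)·(1) + (1)·(1) + (-3)·(-3)) / 3 = 12/3 = 4
  S[Y,Y] = ((1)·(1) + (1)·(1) + (1)·(1) + (-3)·(-3)) / 3 = 12/3 = 4

S is symmetric (S[j,i] = S[i,j]). Assembling:

S = [[10, 4],
 [4, 4]]


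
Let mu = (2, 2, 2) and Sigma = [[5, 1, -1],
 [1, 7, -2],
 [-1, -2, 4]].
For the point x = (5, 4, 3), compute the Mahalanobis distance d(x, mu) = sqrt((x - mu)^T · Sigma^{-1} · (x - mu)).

Step 1 — centre the observation: (x - mu) = (3, 2, 1).

Step 2 — invert Sigma (cofactor / det for 3×3, or solve directly):
  Sigma^{-1} = [[0.2124, -0.0177, 0.0442],
 [-0.0177, 0.1681, 0.0796],
 [0.0442, 0.0796, 0.3009]].

Step 3 — form the quadratic (x - mu)^T · Sigma^{-1} · (x - mu):
  Sigma^{-1} · (x - mu) = (0.646, 0.3628, 0.5929).
  (x - mu)^T · [Sigma^{-1} · (x - mu)] = (3)·(0.646) + (2)·(0.3628) + (1)·(0.5929) = 3.2566.

Step 4 — take square root: d = √(3.2566) ≈ 1.8046.

d(x, mu) = √(3.2566) ≈ 1.8046


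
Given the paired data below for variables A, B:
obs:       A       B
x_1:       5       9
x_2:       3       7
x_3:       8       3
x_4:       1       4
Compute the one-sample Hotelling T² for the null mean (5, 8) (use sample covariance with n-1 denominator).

Step 1 — sample mean vector:
  mean(A) = (5 + 3 + 8 + 1) / 4 = 17/4 = 4.25
  mean(B) = (9 + 7 + 3 + 4) / 4 = 23/4 = 5.75
  x̄ = (4.25, 5.75),  deviation x̄ - mu_0 = (4.25, 5.75) - (5, 8) = (-0.75, -2.25).

Step 2 — sample covariance matrix, S[i,j] = (1/(n-1)) · Σ_k (x_{k,i} - mean_i) · (x_{k,j} - mean_j), divisor n-1 = 3:
  S[A,A] = ((0.75)·(0.75) + (-1.25)·(-1.25) + (3.75)·(3.75) + (-3.25)·(-3.25)) / 3 = 26.75/3 = 8.9167
  S[A,B] = ((0.75)·(3.25) + (-1.25)·(1.25) + (3.75)·(-2.75) + (-3.25)·(-1.75)) / 3 = -3.75/3 = -1.25
  S[B,B] = ((3.25)·(3.25) + (1.25)·(1.25) + (-2.75)·(-2.75) + (-1.75)·(-1.75)) / 3 = 22.75/3 = 7.5833
  S = [[8.9167, -1.25],
 [-1.25, 7.5833]].

Step 3 — invert S. det(S) = 8.9167·7.5833 - (-1.25)² = 66.0556.
  S^{-1} = (1/det) · [[d, -b], [-b, a]] = [[0.1148, 0.0189],
 [0.0189, 0.135]].

Step 4 — quadratic form (x̄ - mu_0)^T · S^{-1} · (x̄ - mu_0):
  S^{-1} · (x̄ - mu_0) = (-0.1287, -0.3179),
  (x̄ - mu_0)^T · [...] = (-0.75)·(-0.1287) + (-2.25)·(-0.3179) = 0.8118.

Step 5 — scale by n: T² = 4 · 0.8118 = 3.2473.

T² ≈ 3.2473


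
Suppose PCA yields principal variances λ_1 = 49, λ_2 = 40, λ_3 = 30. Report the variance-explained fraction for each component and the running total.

Step 1 — total variance = trace(Sigma) = Σ λ_i = 49 + 40 + 30 = 119.

Step 2 — fraction explained by component i = λ_i / Σ λ:
  PC1: 49/119 = 0.4118
  PC2: 40/119 = 0.3361
  PC3: 30/119 = 0.2521

Step 3 — cumulative fraction after k components = (λ_1 + ... + λ_k) / Σ λ:
  k = 1: 49/119 = 0.4118
  k = 2: (49 + 40)/119 = 89/119 = 0.7479
  k = 3: (49 + 40 + 30)/119 = 119/119 = 1

Summary (fraction, with percent):

explained: PC1 0.4118 (41.18%), PC2 0.3361 (33.61%), PC3 0.2521 (25.21%);  cumulative: 0.4118, 0.7479, 1


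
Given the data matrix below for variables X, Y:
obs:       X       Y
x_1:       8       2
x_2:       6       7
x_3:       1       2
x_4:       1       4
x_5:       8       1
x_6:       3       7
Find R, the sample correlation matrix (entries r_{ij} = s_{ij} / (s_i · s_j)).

Step 1 — column means:
  mean(X) = (8 + 6 + 1 + 1 + 8 + 3) / 6 = 27/6 = 4.5
  mean(Y) = (2 + 7 + 2 + 4 + 1 + 7) / 6 = 23/6 = 3.8333

Step 2 — sample variances and covariances s[i,j] = (1/(n-1)) · Σ_k (x_{k,i} - mean_i) · (x_{k,j} - mean_j), with n-1 = 5:
  s[X,X] = ((3.5)·(3.5) + (1.5)·(1.5) + (-3.5)·(-3.5) + (-3.5)·(-3.5) + (3.5)·(3.5) + (-1.5)·(-1.5)) / 5 = 53.5/5 = 10.7
  s[X,Y] = ((3.5)·(-1.8333) + (1.5)·(3.1667) + (-3.5)·(-1.8333) + (-3.5)·(0.1667) + (3.5)·(-2.8333) + (-1.5)·(3.1667)) / 5 = -10.5/5 = -2.1
  s[Y,Y] = ((-1.8333)·(-1.8333) + (3.1667)·(3.1667) + (-1.8333)·(-1.8333) + (0.1667)·(0.1667) + (-2.8333)·(-2.8333) + (3.1667)·(3.1667)) / 5 = 34.8333/5 = 6.9667
  Sample standard deviations s_i = √(s[i,i]):
  s(X) = √(10.7) = 3.2711
  s(Y) = √(6.9667) = 2.6394

Step 3 — r_{ij} = s_{ij} / (s_i · s_j):
  r[X,X] = 1 (diagonal).
  r[X,Y] = -2.1 / (3.2711 · 2.6394) = -2.1 / 8.6338 = -0.2432
  r[Y,Y] = 1 (diagonal).

R is symmetric with unit diagonal. Assembling:

R = [[1, -0.2432],
 [-0.2432, 1]]


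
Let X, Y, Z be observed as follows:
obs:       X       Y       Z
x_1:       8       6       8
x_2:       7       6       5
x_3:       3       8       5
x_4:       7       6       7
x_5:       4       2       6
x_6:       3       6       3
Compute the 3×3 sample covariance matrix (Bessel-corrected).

Step 1 — column means:
  mean(X) = (8 + 7 + 3 + 7 + 4 + 3) / 6 = 32/6 = 5.3333
  mean(Y) = (6 + 6 + 8 + 6 + 2 + 6) / 6 = 34/6 = 5.6667
  mean(Z) = (8 + 5 + 5 + 7 + 6 + 3) / 6 = 34/6 = 5.6667

Step 2 — sample covariance S[i,j] = (1/(n-1)) · Σ_k (x_{k,i} - mean_i) · (x_{k,j} - mean_j), with n-1 = 5.
  S[X,X] = ((2.6667)·(2.6667) + (1.6667)·(1.6667) + (-2.3333)·(-2.3333) + (1.6667)·(1.6667) + (-1.3333)·(-1.3333) + (-2.3333)·(-2.3333)) / 5 = 25.3333/5 = 5.0667
  S[X,Y] = ((2.6667)·(0.3333) + (1.6667)·(0.3333) + (-2.3333)·(2.3333) + (1.6667)·(0.3333) + (-1.3333)·(-3.6667) + (-2.3333)·(0.3333)) / 5 = 0.6667/5 = 0.1333
  S[X,Z] = ((2.6667)·(2.3333) + (1.6667)·(-0.6667) + (-2.3333)·(-0.6667) + (1.6667)·(1.3333) + (-1.3333)·(0.3333) + (-2.3333)·(-2.6667)) / 5 = 14.6667/5 = 2.9333
  S[Y,Y] = ((0.3333)·(0.3333) + (0.3333)·(0.3333) + (2.3333)·(2.3333) + (0.3333)·(0.3333) + (-3.6667)·(-3.6667) + (0.3333)·(0.3333)) / 5 = 19.3333/5 = 3.8667
  S[Y,Z] = ((0.3333)·(2.3333) + (0.3333)·(-0.6667) + (2.3333)·(-0.6667) + (0.3333)·(1.3333) + (-3.6667)·(0.3333) + (0.3333)·(-2.6667)) / 5 = -2.6667/5 = -0.5333
  S[Z,Z] = ((2.3333)·(2.3333) + (-0.6667)·(-0.6667) + (-0.6667)·(-0.6667) + (1.3333)·(1.3333) + (0.3333)·(0.3333) + (-2.6667)·(-2.6667)) / 5 = 15.3333/5 = 3.0667

S is symmetric (S[j,i] = S[i,j]). Assembling:

S = [[5.0667, 0.1333, 2.9333],
 [0.1333, 3.8667, -0.5333],
 [2.9333, -0.5333, 3.0667]]


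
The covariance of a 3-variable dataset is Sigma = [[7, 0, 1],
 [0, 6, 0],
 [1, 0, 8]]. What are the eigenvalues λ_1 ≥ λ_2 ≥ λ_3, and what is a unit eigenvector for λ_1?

Step 1 — characteristic polynomial p(λ) = det(λI - Sigma) = λ³ - tr·λ² + c_1·λ - det, where tr = trace, c_1 = sum of the principal 2×2 minors, det = det(Sigma):
  tr = 7 + 6 + 8 = 21,
  c_1 = (7·6 - (0)²) + (7·8 - (1)²) + (6·8 - (0)²) = 42 + 55 + 48 = 145,
  det = 7·(6·8 - (0)²) - (0)·((0)·8 - (0)·(1)) + (1)·((0)·(0) - 6·(1)) = 7·(48) - (0)·(0) + (1)·(-6) = 330.
  So p(λ) = λ³ - 21λ² + 145λ - 330.
Step 2 — look for an integer root (rational root theorem: any rational root is an integer divisor of 330). Testing λ = 6:
  p(6) = 216 - 756 + 870 - 330 = 0  ✓
  Dividing out (λ - 6): p(λ) = (λ - 6)(λ² - 15λ + 55).
Step 3 — remaining eigenvalues from the quadratic λ² - 15λ + 55 = 0:
  Δ = 15² - 4·55 = 225 - 220 = 5,  λ = (15 ± √5)/2 = (15 ± 2.2361)/2 ≈ 8.618 or 6.382.
  Sorted: λ_1 = 8.618,  λ_2 = 6.382,  λ_3 = 6  (check: sum = 21 = tr ✓).

Step 4 — unit eigenvector for λ_1 ≈ 8.618: v spans the null space of (Sigma - λ_1 I), whose rows are
  r_1 = (-1.618, 0, 1),  r_2 = (0, -2.618, 0),  r_3 = (1, 0, -0.618).
  v is orthogonal to every row, so take v ∝ r_1 × r_2 = ((0)·(0) - (1)·(-2.618), (1)·(0) - (-1.618)·(0), (-1.618)·(-2.618) - (0)·(0)) ≈ (2.618, 0, 4.2361).
  Let u = (2.618, 0, 4.2361).
  ||u|| = √((2.618)² + (0)² + (4.2361)²) = √(24.7984) ≈ 4.9798,  v_1 = u/||u|| ≈ (0.5257, 0, 0.8507) (||v_1|| = 1).

λ_1 = 8.618,  λ_2 = 6.382,  λ_3 = 6;  v_1 ≈ (0.5257, 0, 0.8507)


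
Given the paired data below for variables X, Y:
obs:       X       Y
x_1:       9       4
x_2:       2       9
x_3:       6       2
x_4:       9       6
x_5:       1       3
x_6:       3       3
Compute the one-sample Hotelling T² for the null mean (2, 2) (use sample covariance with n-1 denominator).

Step 1 — sample mean vector:
  mean(X) = (9 + 2 + 6 + 9 + 1 + 3) / 6 = 30/6 = 5
  mean(Y) = (4 + 9 + 2 + 6 + 3 + 3) / 6 = 27/6 = 4.5
  x̄ = (5, 4.5),  deviation x̄ - mu_0 = (5, 4.5) - (2, 2) = (3, 2.5).

Step 2 — sample covariance matrix, S[i,j] = (1/(n-1)) · Σ_k (x_{k,i} - mean_i) · (x_{k,j} - mean_j), divisor n-1 = 5:
  S[X,X] = ((4)·(4) + (-3)·(-3) + (1)·(1) + (4)·(4) + (-4)·(-4) + (-2)·(-2)) / 5 = 62/5 = 12.4
  S[X,Y] = ((4)·(-0.5) + (-3)·(4.5) + (1)·(-2.5) + (4)·(1.5) + (-4)·(-1.5) + (-2)·(-1.5)) / 5 = -3/5 = -0.6
  S[Y,Y] = ((-0.5)·(-0.5) + (4.5)·(4.5) + (-2.5)·(-2.5) + (1.5)·(1.5) + (-1.5)·(-1.5) + (-1.5)·(-1.5)) / 5 = 33.5/5 = 6.7
  S = [[12.4, -0.6],
 [-0.6, 6.7]].

Step 3 — invert S. det(S) = 12.4·6.7 - (-0.6)² = 82.72.
  S^{-1} = (1/det) · [[d, -b], [-b, a]] = [[0.081, 0.0073],
 [0.0073, 0.1499]].

Step 4 — quadratic form (x̄ - mu_0)^T · S^{-1} · (x̄ - mu_0):
  S^{-1} · (x̄ - mu_0) = (0.2611, 0.3965),
  (x̄ - mu_0)^T · [...] = (3)·(0.2611) + (2.5)·(0.3965) = 1.7747.

Step 5 — scale by n: T² = 6 · 1.7747 = 10.648.

T² ≈ 10.648


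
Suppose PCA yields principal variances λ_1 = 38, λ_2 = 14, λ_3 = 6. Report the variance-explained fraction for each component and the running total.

Step 1 — total variance = trace(Sigma) = Σ λ_i = 38 + 14 + 6 = 58.

Step 2 — fraction explained by component i = λ_i / Σ λ:
  PC1: 38/58 = 0.6552
  PC2: 14/58 = 0.2414
  PC3: 6/58 = 0.1034

Step 3 — cumulative fraction after k components = (λ_1 + ... + λ_k) / Σ λ:
  k = 1: 38/58 = 0.6552
  k = 2: (38 + 14)/58 = 52/58 = 0.8966
  k = 3: (38 + 14 + 6)/58 = 58/58 = 1

Summary (fraction, with percent):

explained: PC1 0.6552 (65.52%), PC2 0.2414 (24.14%), PC3 0.1034 (10.34%);  cumulative: 0.6552, 0.8966, 1


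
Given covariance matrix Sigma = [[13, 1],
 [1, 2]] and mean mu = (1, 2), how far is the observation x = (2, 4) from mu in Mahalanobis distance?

Step 1 — centre the observation: (x - mu) = (1, 2).

Step 2 — invert Sigma. det(Sigma) = 13·2 - (1)² = 25.
  Sigma^{-1} = (1/det) · [[d, -b], [-b, a]] = [[0.08, -0.04],
 [-0.04, 0.52]].

Step 3 — form the quadratic (x - mu)^T · Sigma^{-1} · (x - mu):
  Sigma^{-1} · (x - mu) = (0, 1).
  (x - mu)^T · [Sigma^{-1} · (x - mu)] = (1)·(0) + (2)·(1) = 2.

Step 4 — take square root: d = √(2) ≈ 1.4142.

d(x, mu) = √(2) ≈ 1.4142


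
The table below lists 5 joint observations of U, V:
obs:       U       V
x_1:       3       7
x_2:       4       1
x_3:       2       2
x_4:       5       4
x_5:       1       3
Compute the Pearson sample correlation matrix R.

Step 1 — column means:
  mean(U) = (3 + 4 + 2 + 5 + 1) / 5 = 15/5 = 3
  mean(V) = (7 + 1 + 2 + 4 + 3) / 5 = 17/5 = 3.4

Step 2 — sample variances and covariances s[i,j] = (1/(n-1)) · Σ_k (x_{k,i} - mean_i) · (x_{k,j} - mean_j), with n-1 = 4:
  s[U,U] = ((0)·(0) + (1)·(1) + (-1)·(-1) + (2)·(2) + (-2)·(-2)) / 4 = 10/4 = 2.5
  s[U,V] = ((0)·(3.6) + (1)·(-2.4) + (-1)·(-1.4) + (2)·(0.6) + (-2)·(-0.4)) / 4 = 1/4 = 0.25
  s[V,V] = ((3.6)·(3.6) + (-2.4)·(-2.4) + (-1.4)·(-1.4) + (0.6)·(0.6) + (-0.4)·(-0.4)) / 4 = 21.2/4 = 5.3
  Sample standard deviations s_i = √(s[i,i]):
  s(U) = √(2.5) = 1.5811
  s(V) = √(5.3) = 2.3022

Step 3 — r_{ij} = s_{ij} / (s_i · s_j):
  r[U,U] = 1 (diagonal).
  r[U,V] = 0.25 / (1.5811 · 2.3022) = 0.25 / 3.6401 = 0.0687
  r[V,V] = 1 (diagonal).

R is symmetric with unit diagonal. Assembling:

R = [[1, 0.0687],
 [0.0687, 1]]


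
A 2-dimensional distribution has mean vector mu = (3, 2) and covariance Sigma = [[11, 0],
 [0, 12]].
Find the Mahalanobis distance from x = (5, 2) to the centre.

Step 1 — centre the observation: (x - mu) = (2, 0).

Step 2 — invert Sigma. det(Sigma) = 11·12 - (0)² = 132.
  Sigma^{-1} = (1/det) · [[d, -b], [-b, a]] = [[0.0909, 0],
 [0, 0.0833]].

Step 3 — form the quadratic (x - mu)^T · Sigma^{-1} · (x - mu):
  Sigma^{-1} · (x - mu) = (0.1818, 0).
  (x - mu)^T · [Sigma^{-1} · (x - mu)] = (2)·(0.1818) + (0)·(0) = 0.3636.

Step 4 — take square root: d = √(0.3636) ≈ 0.603.

d(x, mu) = √(0.3636) ≈ 0.603


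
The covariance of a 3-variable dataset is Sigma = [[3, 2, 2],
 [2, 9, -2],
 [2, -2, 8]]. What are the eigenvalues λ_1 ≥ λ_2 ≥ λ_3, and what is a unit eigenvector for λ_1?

Step 1 — characteristic polynomial p(λ) = det(λI - Sigma) = λ³ - tr·λ² + c_1·λ - det, where tr = trace, c_1 = sum of the principal 2×2 minors, det = det(Sigma):
  tr = 3 + 9 + 8 = 20,
  c_1 = (3·9 - (2)²) + (3·8 - (2)²) + (9·8 - (-2)²) = 23 + 20 + 68 = 111,
  det = 3·(9·8 - (-2)²) - (2)·((2)·8 - (-2)·(2)) + (2)·((2)·(-2) - 9·(2)) = 3·(68) - (2)·(20) + (2)·(-22) = 120.
  So p(λ) = λ³ - 20λ² + 111λ - 120.
Step 2 — look for an integer root (rational root theorem: any rational root is an integer divisor of 120). Testing λ = 8:
  p(8) = 512 - 1280 + 888 - 120 = 0  ✓
  Dividing out (λ - 8): p(λ) = (λ - 8)(λ² - 12λ + 15).
Step 3 — remaining eigenvalues from the quadratic λ² - 12λ + 15 = 0:
  Δ = 12² - 4·15 = 144 - 60 = 84,  λ = (12 ± √84)/2 = (12 ± 9.1652)/2 ≈ 10.5826 or 1.4174.
  Sorted: λ_1 = 10.5826,  λ_2 = 8,  λ_3 = 1.4174  (check: sum = 20 = tr ✓).

Step 4 — unit eigenvector for λ_1 ≈ 10.5826: v spans the null space of (Sigma - λ_1 I), whose rows are
  r_1 = (-7.5826, 2, 2),  r_2 = (2, -1.5826, -2),  r_3 = (2, -2, -2.5826).
  v is orthogonal to every row, so take v ∝ r_1 × r_2 = ((2)·(-2) - (2)·(-1.5826), (2)·(2) - (-7.5826)·(-2), (-7.5826)·(-1.5826) - (2)·(2)) ≈ (-0.8348, -11.1652, 8).
  Rescale (multiply by -1 so the first nonzero entry is positive): u = (0.8348, 11.1652, -8).
  ||u|| = √((0.8348)² + (11.1652)² + (-8)²) = √(189.3576) ≈ 13.7607,  v_1 = u/||u|| ≈ (0.0607, 0.8114, -0.5814) (||v_1|| = 1).

λ_1 = 10.5826,  λ_2 = 8,  λ_3 = 1.4174;  v_1 ≈ (0.0607, 0.8114, -0.5814)


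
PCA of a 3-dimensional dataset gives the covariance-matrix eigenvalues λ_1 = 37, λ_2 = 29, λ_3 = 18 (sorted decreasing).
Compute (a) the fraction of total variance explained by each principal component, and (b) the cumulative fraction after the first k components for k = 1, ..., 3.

Step 1 — total variance = trace(Sigma) = Σ λ_i = 37 + 29 + 18 = 84.

Step 2 — fraction explained by component i = λ_i / Σ λ:
  PC1: 37/84 = 0.4405
  PC2: 29/84 = 0.3452
  PC3: 18/84 = 0.2143

Step 3 — cumulative fraction after k components = (λ_1 + ... + λ_k) / Σ λ:
  k = 1: 37/84 = 0.4405
  k = 2: (37 + 29)/84 = 66/84 = 0.7857
  k = 3: (37 + 29 + 18)/84 = 84/84 = 1

Summary (fraction, with percent):

explained: PC1 0.4405 (44.05%), PC2 0.3452 (34.52%), PC3 0.2143 (21.43%);  cumulative: 0.4405, 0.7857, 1


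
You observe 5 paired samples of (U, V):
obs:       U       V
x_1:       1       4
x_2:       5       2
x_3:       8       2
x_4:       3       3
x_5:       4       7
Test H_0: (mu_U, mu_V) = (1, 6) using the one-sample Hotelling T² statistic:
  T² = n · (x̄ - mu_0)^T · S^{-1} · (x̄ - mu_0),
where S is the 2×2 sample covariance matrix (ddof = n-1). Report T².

Step 1 — sample mean vector:
  mean(U) = (1 + 5 + 8 + 3 + 4) / 5 = 21/5 = 4.2
  mean(V) = (4 + 2 + 2 + 3 + 7) / 5 = 18/5 = 3.6
  x̄ = (4.2, 3.6),  deviation x̄ - mu_0 = (4.2, 3.6) - (1, 6) = (3.2, -2.4).

Step 2 — sample covariance matrix, S[i,j] = (1/(n-1)) · Σ_k (x_{k,i} - mean_i) · (x_{k,j} - mean_j), divisor n-1 = 4:
  S[U,U] = ((-3.2)·(-3.2) + (0.8)·(0.8) + (3.8)·(3.8) + (-1.2)·(-1.2) + (-0.2)·(-0.2)) / 4 = 26.8/4 = 6.7
  S[U,V] = ((-3.2)·(0.4) + (0.8)·(-1.6) + (3.8)·(-1.6) + (-1.2)·(-0.6) + (-0.2)·(3.4)) / 4 = -8.6/4 = -2.15
  S[V,V] = ((0.4)·(0.4) + (-1.6)·(-1.6) + (-1.6)·(-1.6) + (-0.6)·(-0.6) + (3.4)·(3.4)) / 4 = 17.2/4 = 4.3
  S = [[6.7, -2.15],
 [-2.15, 4.3]].

Step 3 — invert S. det(S) = 6.7·4.3 - (-2.15)² = 24.1875.
  S^{-1} = (1/det) · [[d, -b], [-b, a]] = [[0.1778, 0.0889],
 [0.0889, 0.277]].

Step 4 — quadratic form (x̄ - mu_0)^T · S^{-1} · (x̄ - mu_0):
  S^{-1} · (x̄ - mu_0) = (0.3556, -0.3804),
  (x̄ - mu_0)^T · [...] = (3.2)·(0.3556) + (-2.4)·(-0.3804) = 2.0506.

Step 5 — scale by n: T² = 5 · 2.0506 = 10.2532.

T² ≈ 10.2532


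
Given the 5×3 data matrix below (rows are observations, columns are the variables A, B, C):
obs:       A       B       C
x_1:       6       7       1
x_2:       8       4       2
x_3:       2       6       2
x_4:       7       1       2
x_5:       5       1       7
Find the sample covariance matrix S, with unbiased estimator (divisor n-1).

Step 1 — column means:
  mean(A) = (6 + 8 + 2 + 7 + 5) / 5 = 28/5 = 5.6
  mean(B) = (7 + 4 + 6 + 1 + 1) / 5 = 19/5 = 3.8
  mean(C) = (1 + 2 + 2 + 2 + 7) / 5 = 14/5 = 2.8

Step 2 — sample covariance S[i,j] = (1/(n-1)) · Σ_k (x_{k,i} - mean_i) · (x_{k,j} - mean_j), with n-1 = 4.
  S[A,A] = ((0.4)·(0.4) + (2.4)·(2.4) + (-3.6)·(-3.6) + (1.4)·(1.4) + (-0.6)·(-0.6)) / 4 = 21.2/4 = 5.3
  S[A,B] = ((0.4)·(3.2) + (2.4)·(0.2) + (-3.6)·(2.2) + (1.4)·(-2.8) + (-0.6)·(-2.8)) / 4 = -8.4/4 = -2.1
  S[A,C] = ((0.4)·(-1.8) + (2.4)·(-0.8) + (-3.6)·(-0.8) + (1.4)·(-0.8) + (-0.6)·(4.2)) / 4 = -3.4/4 = -0.85
  S[B,B] = ((3.2)·(3.2) + (0.2)·(0.2) + (2.2)·(2.2) + (-2.8)·(-2.8) + (-2.8)·(-2.8)) / 4 = 30.8/4 = 7.7
  S[B,C] = ((3.2)·(-1.8) + (0.2)·(-0.8) + (2.2)·(-0.8) + (-2.8)·(-0.8) + (-2.8)·(4.2)) / 4 = -17.2/4 = -4.3
  S[C,C] = ((-1.8)·(-1.8) + (-0.8)·(-0.8) + (-0.8)·(-0.8) + (-0.8)·(-0.8) + (4.2)·(4.2)) / 4 = 22.8/4 = 5.7

S is symmetric (S[j,i] = S[i,j]). Assembling:

S = [[5.3, -2.1, -0.85],
 [-2.1, 7.7, -4.3],
 [-0.85, -4.3, 5.7]]


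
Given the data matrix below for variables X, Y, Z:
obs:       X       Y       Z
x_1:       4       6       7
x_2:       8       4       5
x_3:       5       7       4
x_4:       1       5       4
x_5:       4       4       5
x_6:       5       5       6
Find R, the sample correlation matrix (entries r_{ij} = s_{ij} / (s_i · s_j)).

Step 1 — column means:
  mean(X) = (4 + 8 + 5 + 1 + 4 + 5) / 6 = 27/6 = 4.5
  mean(Y) = (6 + 4 + 7 + 5 + 4 + 5) / 6 = 31/6 = 5.1667
  mean(Z) = (7 + 5 + 4 + 4 + 5 + 6) / 6 = 31/6 = 5.1667

Step 2 — sample variances and covariances s[i,j] = (1/(n-1)) · Σ_k (x_{k,i} - mean_i) · (x_{k,j} - mean_j), with n-1 = 5:
  s[X,X] = ((-0.5)·(-0.5) + (3.5)·(3.5) + (0.5)·(0.5) + (-3.5)·(-3.5) + (-0.5)·(-0.5) + (0.5)·(0.5)) / 5 = 25.5/5 = 5.1
  s[X,Y] = ((-0.5)·(0.8333) + (3.5)·(-1.1667) + (0.5)·(1.8333) + (-3.5)·(-0.1667) + (-0.5)·(-1.1667) + (0.5)·(-0.1667)) / 5 = -2.5/5 = -0.5
  s[X,Z] = ((-0.5)·(1.8333) + (3.5)·(-0.1667) + (0.5)·(-1.1667) + (-3.5)·(-1.1667) + (-0.5)·(-0.1667) + (0.5)·(0.8333)) / 5 = 2.5/5 = 0.5
  s[Y,Y] = ((0.8333)·(0.8333) + (-1.1667)·(-1.1667) + (1.8333)·(1.8333) + (-0.1667)·(-0.1667) + (-1.1667)·(-1.1667) + (-0.1667)·(-0.1667)) / 5 = 6.8333/5 = 1.3667
  s[Y,Z] = ((0.8333)·(1.8333) + (-1.1667)·(-0.1667) + (1.8333)·(-1.1667) + (-0.1667)·(-1.1667) + (-1.1667)·(-0.1667) + (-0.1667)·(0.8333)) / 5 = -0.1667/5 = -0.0333
  s[Z,Z] = ((1.8333)·(1.8333) + (-0.1667)·(-0.1667) + (-1.1667)·(-1.1667) + (-1.1667)·(-1.1667) + (-0.1667)·(-0.1667) + (0.8333)·(0.8333)) / 5 = 6.8333/5 = 1.3667
  Sample standard deviations s_i = √(s[i,i]):
  s(X) = √(5.1) = 2.2583
  s(Y) = √(1.3667) = 1.169
  s(Z) = √(1.3667) = 1.169

Step 3 — r_{ij} = s_{ij} / (s_i · s_j):
  r[X,X] = 1 (diagonal).
  r[X,Y] = -0.5 / (2.2583 · 1.169) = -0.5 / 2.6401 = -0.1894
  r[X,Z] = 0.5 / (2.2583 · 1.169) = 0.5 / 2.6401 = 0.1894
  r[Y,Y] = 1 (diagonal).
  r[Y,Z] = -0.0333 / (1.169 · 1.169) = -0.0333 / 1.3667 = -0.0244
  r[Z,Z] = 1 (diagonal).

R is symmetric with unit diagonal. Assembling:

R = [[1, -0.1894, 0.1894],
 [-0.1894, 1, -0.0244],
 [0.1894, -0.0244, 1]]


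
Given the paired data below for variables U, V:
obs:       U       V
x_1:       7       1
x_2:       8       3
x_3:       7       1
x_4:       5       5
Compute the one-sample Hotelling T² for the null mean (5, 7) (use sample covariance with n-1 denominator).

Step 1 — sample mean vector:
  mean(U) = (7 + 8 + 7 + 5) / 4 = 27/4 = 6.75
  mean(V) = (1 + 3 + 1 + 5) / 4 = 10/4 = 2.5
  x̄ = (6.75, 2.5),  deviation x̄ - mu_0 = (6.75, 2.5) - (5, 7) = (1.75, -4.5).

Step 2 — sample covariance matrix, S[i,j] = (1/(n-1)) · Σ_k (x_{k,i} - mean_i) · (x_{k,j} - mean_j), divisor n-1 = 3:
  S[U,U] = ((0.25)·(0.25) + (1.25)·(1.25) + (0.25)·(0.25) + (-1.75)·(-1.75)) / 3 = 4.75/3 = 1.5833
  S[U,V] = ((0.25)·(-1.5) + (1.25)·(0.5) + (0.25)·(-1.5) + (-1.75)·(2.5)) / 3 = -4.5/3 = -1.5
  S[V,V] = ((-1.5)·(-1.5) + (0.5)·(0.5) + (-1.5)·(-1.5) + (2.5)·(2.5)) / 3 = 11/3 = 3.6667
  S = [[1.5833, -1.5],
 [-1.5, 3.6667]].

Step 3 — invert S. det(S) = 1.5833·3.6667 - (-1.5)² = 3.5556.
  S^{-1} = (1/det) · [[d, -b], [-b, a]] = [[1.0313, 0.4219],
 [0.4219, 0.4453]].

Step 4 — quadratic form (x̄ - mu_0)^T · S^{-1} · (x̄ - mu_0):
  S^{-1} · (x̄ - mu_0) = (-0.0937, -1.2656),
  (x̄ - mu_0)^T · [...] = (1.75)·(-0.0937) + (-4.5)·(-1.2656) = 5.5312.

Step 5 — scale by n: T² = 4 · 5.5312 = 22.125.

T² ≈ 22.125


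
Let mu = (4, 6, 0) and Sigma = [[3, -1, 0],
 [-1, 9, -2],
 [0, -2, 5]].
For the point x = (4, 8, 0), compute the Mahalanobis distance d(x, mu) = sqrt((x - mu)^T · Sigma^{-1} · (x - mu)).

Step 1 — centre the observation: (x - mu) = (0, 2, 0).

Step 2 — invert Sigma (cofactor / det for 3×3, or solve directly):
  Sigma^{-1} = [[0.3475, 0.0424, 0.0169],
 [0.0424, 0.1271, 0.0508],
 [0.0169, 0.0508, 0.2203]].

Step 3 — form the quadratic (x - mu)^T · Sigma^{-1} · (x - mu):
  Sigma^{-1} · (x - mu) = (0.0847, 0.2542, 0.1017).
  (x - mu)^T · [Sigma^{-1} · (x - mu)] = (0)·(0.0847) + (2)·(0.2542) + (0)·(0.1017) = 0.5085.

Step 4 — take square root: d = √(0.5085) ≈ 0.7131.

d(x, mu) = √(0.5085) ≈ 0.7131


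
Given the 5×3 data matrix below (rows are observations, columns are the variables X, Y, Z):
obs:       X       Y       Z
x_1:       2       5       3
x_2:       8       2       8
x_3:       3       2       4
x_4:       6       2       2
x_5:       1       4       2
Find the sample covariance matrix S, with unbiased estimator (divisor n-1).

Step 1 — column means:
  mean(X) = (2 + 8 + 3 + 6 + 1) / 5 = 20/5 = 4
  mean(Y) = (5 + 2 + 2 + 2 + 4) / 5 = 15/5 = 3
  mean(Z) = (3 + 8 + 4 + 2 + 2) / 5 = 19/5 = 3.8

Step 2 — sample covariance S[i,j] = (1/(n-1)) · Σ_k (x_{k,i} - mean_i) · (x_{k,j} - mean_j), with n-1 = 4.
  S[X,X] = ((-2)·(-2) + (4)·(4) + (-1)·(-1) + (2)·(2) + (-3)·(-3)) / 4 = 34/4 = 8.5
  S[X,Y] = ((-2)·(2) + (4)·(-1) + (-1)·(-1) + (2)·(-1) + (-3)·(1)) / 4 = -12/4 = -3
  S[X,Z] = ((-2)·(-0.8) + (4)·(4.2) + (-1)·(0.2) + (2)·(-1.8) + (-3)·(-1.8)) / 4 = 20/4 = 5
  S[Y,Y] = ((2)·(2) + (-1)·(-1) + (-1)·(-1) + (-1)·(-1) + (1)·(1)) / 4 = 8/4 = 2
  S[Y,Z] = ((2)·(-0.8) + (-1)·(4.2) + (-1)·(0.2) + (-1)·(-1.8) + (1)·(-1.8)) / 4 = -6/4 = -1.5
  S[Z,Z] = ((-0.8)·(-0.8) + (4.2)·(4.2) + (0.2)·(0.2) + (-1.8)·(-1.8) + (-1.8)·(-1.8)) / 4 = 24.8/4 = 6.2

S is symmetric (S[j,i] = S[i,j]). Assembling:

S = [[8.5, -3, 5],
 [-3, 2, -1.5],
 [5, -1.5, 6.2]]


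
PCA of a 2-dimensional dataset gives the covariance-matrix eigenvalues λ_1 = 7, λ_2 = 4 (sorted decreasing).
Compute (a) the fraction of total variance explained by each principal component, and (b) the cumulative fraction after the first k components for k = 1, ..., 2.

Step 1 — total variance = trace(Sigma) = Σ λ_i = 7 + 4 = 11.

Step 2 — fraction explained by component i = λ_i / Σ λ:
  PC1: 7/11 = 0.6364
  PC2: 4/11 = 0.3636

Step 3 — cumulative fraction after k components = (λ_1 + ... + λ_k) / Σ λ:
  k = 1: 7/11 = 0.6364
  k = 2: (7 + 4)/11 = 11/11 = 1

Summary (fraction, with percent):

explained: PC1 0.6364 (63.64%), PC2 0.3636 (36.36%);  cumulative: 0.6364, 1


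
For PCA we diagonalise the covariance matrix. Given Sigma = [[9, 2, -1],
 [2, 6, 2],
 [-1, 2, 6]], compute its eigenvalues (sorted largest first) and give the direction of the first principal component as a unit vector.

Step 1 — characteristic polynomial p(λ) = det(λI - Sigma) = λ³ - tr·λ² + c_1·λ - det, where tr = trace, c_1 = sum of the principal 2×2 minors, det = det(Sigma):
  tr = 9 + 6 + 6 = 21,
  c_1 = (9·6 - (2)²) + (9·6 - (-1)²) + (6·6 - (2)²) = 50 + 53 + 32 = 135,
  det = 9·(6·6 - (2)²) - (2)·((2)·6 - (2)·(-1)) + (-1)·((2)·(2) - 6·(-1)) = 9·(32) - (2)·(14) + (-1)·(10) = 250.
  So p(λ) = λ³ - 21λ² + 135λ - 250.
Step 2 — look for an integer root (rational root theorem: any rational root is an integer divisor of 250). Testing λ = 10:
  p(10) = 1000 - 2100 + 1350 - 250 = 0  ✓
  Dividing out (λ - 10): p(λ) = (λ - 10)(λ² - 11λ + 25).
Step 3 — remaining eigenvalues from the quadratic λ² - 11λ + 25 = 0:
  Δ = 11² - 4·25 = 121 - 100 = 21,  λ = (11 ± √21)/2 = (11 ± 4.5826)/2 ≈ 7.7913 or 3.2087.
  Sorted: λ_1 = 10,  λ_2 = 7.7913,  λ_3 = 3.2087  (check: sum = 21 = tr ✓).

Step 4 — unit eigenvector for λ_1 = 10: v spans the null space of (Sigma - λ_1 I), whose rows are
  r_1 = (-1, 2, -1),  r_2 = (2, -4, 2),  r_3 = (-1, 2, -4).
  v is orthogonal to every row, so take v ∝ r_1 × r_3 = ((2)·(-4) - (-1)·(2), (-1)·(-1) - (-1)·(-4), (-1)·(2) - (2)·(-1)) = (-6, -3, 0).
  Rescale (divide by 3; multiply by -1 so the first nonzero entry is positive): u = (2, 1, 0).
  ||u|| = √((2)² + (1)² + (0)²) = √(5) ≈ 2.2361,  v_1 = u/||u|| ≈ (0.8944, 0.4472, 0) (||v_1|| = 1).

λ_1 = 10,  λ_2 = 7.7913,  λ_3 = 3.2087;  v_1 ≈ (0.8944, 0.4472, 0)


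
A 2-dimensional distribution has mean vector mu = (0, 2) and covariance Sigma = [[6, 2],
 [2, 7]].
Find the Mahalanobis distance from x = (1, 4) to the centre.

Step 1 — centre the observation: (x - mu) = (1, 2).

Step 2 — invert Sigma. det(Sigma) = 6·7 - (2)² = 38.
  Sigma^{-1} = (1/det) · [[d, -b], [-b, a]] = [[0.1842, -0.0526],
 [-0.0526, 0.1579]].

Step 3 — form the quadratic (x - mu)^T · Sigma^{-1} · (x - mu):
  Sigma^{-1} · (x - mu) = (0.0789, 0.2632).
  (x - mu)^T · [Sigma^{-1} · (x - mu)] = (1)·(0.0789) + (2)·(0.2632) = 0.6053.

Step 4 — take square root: d = √(0.6053) ≈ 0.778.

d(x, mu) = √(0.6053) ≈ 0.778


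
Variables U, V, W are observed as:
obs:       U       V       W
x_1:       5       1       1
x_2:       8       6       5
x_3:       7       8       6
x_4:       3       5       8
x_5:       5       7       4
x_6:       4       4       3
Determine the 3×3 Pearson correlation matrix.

Step 1 — column means:
  mean(U) = (5 + 8 + 7 + 3 + 5 + 4) / 6 = 32/6 = 5.3333
  mean(V) = (1 + 6 + 8 + 5 + 7 + 4) / 6 = 31/6 = 5.1667
  mean(W) = (1 + 5 + 6 + 8 + 4 + 3) / 6 = 27/6 = 4.5

Step 2 — sample variances and covariances s[i,j] = (1/(n-1)) · Σ_k (x_{k,i} - mean_i) · (x_{k,j} - mean_j), with n-1 = 5:
  s[U,U] = ((-0.3333)·(-0.3333) + (2.6667)·(2.6667) + (1.6667)·(1.6667) + (-2.3333)·(-2.3333) + (-0.3333)·(-0.3333) + (-1.3333)·(-1.3333)) / 5 = 17.3333/5 = 3.4667
  s[U,V] = ((-0.3333)·(-4.1667) + (2.6667)·(0.8333) + (1.6667)·(2.8333) + (-2.3333)·(-0.1667) + (-0.3333)·(1.8333) + (-1.3333)·(-1.1667)) / 5 = 9.6667/5 = 1.9333
  s[U,W] = ((-0.3333)·(-3.5) + (2.6667)·(0.5) + (1.6667)·(1.5) + (-2.3333)·(3.5) + (-0.3333)·(-0.5) + (-1.3333)·(-1.5)) / 5 = -1/5 = -0.2
  s[V,V] = ((-4.1667)·(-4.1667) + (0.8333)·(0.8333) + (2.8333)·(2.8333) + (-0.1667)·(-0.1667) + (1.8333)·(1.8333) + (-1.1667)·(-1.1667)) / 5 = 30.8333/5 = 6.1667
  s[V,W] = ((-4.1667)·(-3.5) + (0.8333)·(0.5) + (2.8333)·(1.5) + (-0.1667)·(3.5) + (1.8333)·(-0.5) + (-1.1667)·(-1.5)) / 5 = 19.5/5 = 3.9
  s[W,W] = ((-3.5)·(-3.5) + (0.5)·(0.5) + (1.5)·(1.5) + (3.5)·(3.5) + (-0.5)·(-0.5) + (-1.5)·(-1.5)) / 5 = 29.5/5 = 5.9
  Sample standard deviations s_i = √(s[i,i]):
  s(U) = √(3.4667) = 1.8619
  s(V) = √(6.1667) = 2.4833
  s(W) = √(5.9) = 2.429

Step 3 — r_{ij} = s_{ij} / (s_i · s_j):
  r[U,U] = 1 (diagonal).
  r[U,V] = 1.9333 / (1.8619 · 2.4833) = 1.9333 / 4.6236 = 0.4181
  r[U,W] = -0.2 / (1.8619 · 2.429) = -0.2 / 4.5225 = -0.0442
  r[V,V] = 1 (diagonal).
  r[V,W] = 3.9 / (2.4833 · 2.429) = 3.9 / 6.0319 = 0.6466
  r[W,W] = 1 (diagonal).

R is symmetric with unit diagonal. Assembling:

R = [[1, 0.4181, -0.0442],
 [0.4181, 1, 0.6466],
 [-0.0442, 0.6466, 1]]


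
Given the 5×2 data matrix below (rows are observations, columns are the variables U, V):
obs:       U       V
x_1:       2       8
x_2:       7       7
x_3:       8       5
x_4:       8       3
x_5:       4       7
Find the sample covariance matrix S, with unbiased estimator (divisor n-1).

Step 1 — column means:
  mean(U) = (2 + 7 + 8 + 8 + 4) / 5 = 29/5 = 5.8
  mean(V) = (8 + 7 + 5 + 3 + 7) / 5 = 30/5 = 6

Step 2 — sample covariance S[i,j] = (1/(n-1)) · Σ_k (x_{k,i} - mean_i) · (x_{k,j} - mean_j), with n-1 = 4.
  S[U,U] = ((-3.8)·(-3.8) + (1.2)·(1.2) + (2.2)·(2.2) + (2.2)·(2.2) + (-1.8)·(-1.8)) / 4 = 28.8/4 = 7.2
  S[U,V] = ((-3.8)·(2) + (1.2)·(1) + (2.2)·(-1) + (2.2)·(-3) + (-1.8)·(1)) / 4 = -17/4 = -4.25
  S[V,V] = ((2)·(2) + (1)·(1) + (-1)·(-1) + (-3)·(-3) + (1)·(1)) / 4 = 16/4 = 4

S is symmetric (S[j,i] = S[i,j]). Assembling:

S = [[7.2, -4.25],
 [-4.25, 4]]


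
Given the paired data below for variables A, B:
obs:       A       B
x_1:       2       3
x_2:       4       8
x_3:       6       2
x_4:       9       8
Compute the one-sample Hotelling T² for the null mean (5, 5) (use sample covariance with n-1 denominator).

Step 1 — sample mean vector:
  mean(A) = (2 + 4 + 6 + 9) / 4 = 21/4 = 5.25
  mean(B) = (3 + 8 + 2 + 8) / 4 = 21/4 = 5.25
  x̄ = (5.25, 5.25),  deviation x̄ - mu_0 = (5.25, 5.25) - (5, 5) = (0.25, 0.25).

Step 2 — sample covariance matrix, S[i,j] = (1/(n-1)) · Σ_k (x_{k,i} - mean_i) · (x_{k,j} - mean_j), divisor n-1 = 3:
  S[A,A] = ((-3.25)·(-3.25) + (-1.25)·(-1.25) + (0.75)·(0.75) + (3.75)·(3.75)) / 3 = 26.75/3 = 8.9167
  S[A,B] = ((-3.25)·(-2.25) + (-1.25)·(2.75) + (0.75)·(-3.25) + (3.75)·(2.75)) / 3 = 11.75/3 = 3.9167
  S[B,B] = ((-2.25)·(-2.25) + (2.75)·(2.75) + (-3.25)·(-3.25) + (2.75)·(2.75)) / 3 = 30.75/3 = 10.25
  S = [[8.9167, 3.9167],
 [3.9167, 10.25]].

Step 3 — invert S. det(S) = 8.9167·10.25 - (3.9167)² = 76.0556.
  S^{-1} = (1/det) · [[d, -b], [-b, a]] = [[0.1348, -0.0515],
 [-0.0515, 0.1172]].

Step 4 — quadratic form (x̄ - mu_0)^T · S^{-1} · (x̄ - mu_0):
  S^{-1} · (x̄ - mu_0) = (0.0208, 0.0164),
  (x̄ - mu_0)^T · [...] = (0.25)·(0.0208) + (0.25)·(0.0164) = 0.0093.

Step 5 — scale by n: T² = 4 · 0.0093 = 0.0373.

T² ≈ 0.0373
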